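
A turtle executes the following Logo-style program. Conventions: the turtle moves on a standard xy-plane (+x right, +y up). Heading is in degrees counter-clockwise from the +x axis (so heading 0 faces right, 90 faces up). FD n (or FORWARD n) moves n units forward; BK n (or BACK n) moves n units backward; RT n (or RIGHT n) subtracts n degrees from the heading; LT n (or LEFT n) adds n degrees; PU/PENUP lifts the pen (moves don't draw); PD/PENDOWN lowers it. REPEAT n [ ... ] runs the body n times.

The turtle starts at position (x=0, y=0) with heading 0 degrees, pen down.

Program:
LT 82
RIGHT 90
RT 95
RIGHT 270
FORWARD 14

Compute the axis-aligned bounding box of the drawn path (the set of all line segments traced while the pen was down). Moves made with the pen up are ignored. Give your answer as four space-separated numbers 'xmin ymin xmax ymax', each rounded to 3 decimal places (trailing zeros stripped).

Answer: 0 -3.149 13.641 0

Derivation:
Executing turtle program step by step:
Start: pos=(0,0), heading=0, pen down
LT 82: heading 0 -> 82
RT 90: heading 82 -> 352
RT 95: heading 352 -> 257
RT 270: heading 257 -> 347
FD 14: (0,0) -> (13.641,-3.149) [heading=347, draw]
Final: pos=(13.641,-3.149), heading=347, 1 segment(s) drawn

Segment endpoints: x in {0, 13.641}, y in {-3.149, 0}
xmin=0, ymin=-3.149, xmax=13.641, ymax=0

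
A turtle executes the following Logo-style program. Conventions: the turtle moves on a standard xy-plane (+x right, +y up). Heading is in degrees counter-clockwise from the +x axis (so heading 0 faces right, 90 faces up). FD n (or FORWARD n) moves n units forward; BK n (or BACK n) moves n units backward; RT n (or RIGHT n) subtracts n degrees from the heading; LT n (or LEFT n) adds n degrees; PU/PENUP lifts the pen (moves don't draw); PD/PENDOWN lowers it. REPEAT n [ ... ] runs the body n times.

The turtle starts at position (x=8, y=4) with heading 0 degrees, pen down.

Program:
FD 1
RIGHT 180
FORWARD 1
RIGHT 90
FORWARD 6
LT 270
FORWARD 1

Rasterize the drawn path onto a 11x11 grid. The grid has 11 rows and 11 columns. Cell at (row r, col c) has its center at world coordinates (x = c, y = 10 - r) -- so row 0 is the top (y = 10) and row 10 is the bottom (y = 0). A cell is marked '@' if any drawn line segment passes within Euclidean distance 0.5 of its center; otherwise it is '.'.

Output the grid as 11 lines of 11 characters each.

Answer: ........@@.
........@..
........@..
........@..
........@..
........@..
........@@.
...........
...........
...........
...........

Derivation:
Segment 0: (8,4) -> (9,4)
Segment 1: (9,4) -> (8,4)
Segment 2: (8,4) -> (8,10)
Segment 3: (8,10) -> (9,10)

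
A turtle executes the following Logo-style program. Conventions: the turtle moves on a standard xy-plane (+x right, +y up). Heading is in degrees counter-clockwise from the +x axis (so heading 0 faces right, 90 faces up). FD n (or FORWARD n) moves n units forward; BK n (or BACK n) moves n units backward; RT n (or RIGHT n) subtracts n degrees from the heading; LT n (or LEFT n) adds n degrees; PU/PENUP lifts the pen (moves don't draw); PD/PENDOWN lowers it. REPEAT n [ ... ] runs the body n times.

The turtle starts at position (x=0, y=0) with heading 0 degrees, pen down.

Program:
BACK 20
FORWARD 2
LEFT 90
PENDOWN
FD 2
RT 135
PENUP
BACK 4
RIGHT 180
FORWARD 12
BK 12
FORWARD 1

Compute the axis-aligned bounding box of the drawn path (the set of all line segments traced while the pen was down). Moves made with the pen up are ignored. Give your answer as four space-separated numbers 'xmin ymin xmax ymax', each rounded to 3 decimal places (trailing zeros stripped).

Executing turtle program step by step:
Start: pos=(0,0), heading=0, pen down
BK 20: (0,0) -> (-20,0) [heading=0, draw]
FD 2: (-20,0) -> (-18,0) [heading=0, draw]
LT 90: heading 0 -> 90
PD: pen down
FD 2: (-18,0) -> (-18,2) [heading=90, draw]
RT 135: heading 90 -> 315
PU: pen up
BK 4: (-18,2) -> (-20.828,4.828) [heading=315, move]
RT 180: heading 315 -> 135
FD 12: (-20.828,4.828) -> (-29.314,13.314) [heading=135, move]
BK 12: (-29.314,13.314) -> (-20.828,4.828) [heading=135, move]
FD 1: (-20.828,4.828) -> (-21.536,5.536) [heading=135, move]
Final: pos=(-21.536,5.536), heading=135, 3 segment(s) drawn

Segment endpoints: x in {-20, -18, 0}, y in {0, 2}
xmin=-20, ymin=0, xmax=0, ymax=2

Answer: -20 0 0 2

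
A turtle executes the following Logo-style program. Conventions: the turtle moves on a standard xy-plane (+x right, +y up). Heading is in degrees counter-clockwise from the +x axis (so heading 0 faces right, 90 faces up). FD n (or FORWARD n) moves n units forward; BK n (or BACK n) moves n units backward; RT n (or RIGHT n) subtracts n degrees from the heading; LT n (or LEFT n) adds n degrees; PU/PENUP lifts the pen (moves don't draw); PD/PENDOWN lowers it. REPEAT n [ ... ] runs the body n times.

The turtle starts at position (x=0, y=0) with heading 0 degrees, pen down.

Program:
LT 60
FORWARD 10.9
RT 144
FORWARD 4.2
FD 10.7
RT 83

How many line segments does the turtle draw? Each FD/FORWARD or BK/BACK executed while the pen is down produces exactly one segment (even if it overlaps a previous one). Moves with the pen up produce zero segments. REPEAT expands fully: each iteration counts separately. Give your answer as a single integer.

Executing turtle program step by step:
Start: pos=(0,0), heading=0, pen down
LT 60: heading 0 -> 60
FD 10.9: (0,0) -> (5.45,9.44) [heading=60, draw]
RT 144: heading 60 -> 276
FD 4.2: (5.45,9.44) -> (5.889,5.263) [heading=276, draw]
FD 10.7: (5.889,5.263) -> (7.007,-5.379) [heading=276, draw]
RT 83: heading 276 -> 193
Final: pos=(7.007,-5.379), heading=193, 3 segment(s) drawn
Segments drawn: 3

Answer: 3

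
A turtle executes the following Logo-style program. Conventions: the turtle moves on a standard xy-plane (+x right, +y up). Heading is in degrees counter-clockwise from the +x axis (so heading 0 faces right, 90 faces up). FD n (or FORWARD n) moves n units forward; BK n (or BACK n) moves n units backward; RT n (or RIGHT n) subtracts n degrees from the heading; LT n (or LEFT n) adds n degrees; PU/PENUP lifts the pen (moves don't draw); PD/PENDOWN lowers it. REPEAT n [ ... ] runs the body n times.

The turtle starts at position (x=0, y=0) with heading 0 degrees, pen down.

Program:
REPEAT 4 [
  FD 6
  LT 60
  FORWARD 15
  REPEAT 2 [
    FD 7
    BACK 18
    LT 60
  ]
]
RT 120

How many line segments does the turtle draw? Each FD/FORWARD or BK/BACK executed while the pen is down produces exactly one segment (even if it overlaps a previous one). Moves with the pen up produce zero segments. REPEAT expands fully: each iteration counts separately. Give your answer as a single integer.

Answer: 24

Derivation:
Executing turtle program step by step:
Start: pos=(0,0), heading=0, pen down
REPEAT 4 [
  -- iteration 1/4 --
  FD 6: (0,0) -> (6,0) [heading=0, draw]
  LT 60: heading 0 -> 60
  FD 15: (6,0) -> (13.5,12.99) [heading=60, draw]
  REPEAT 2 [
    -- iteration 1/2 --
    FD 7: (13.5,12.99) -> (17,19.053) [heading=60, draw]
    BK 18: (17,19.053) -> (8,3.464) [heading=60, draw]
    LT 60: heading 60 -> 120
    -- iteration 2/2 --
    FD 7: (8,3.464) -> (4.5,9.526) [heading=120, draw]
    BK 18: (4.5,9.526) -> (13.5,-6.062) [heading=120, draw]
    LT 60: heading 120 -> 180
  ]
  -- iteration 2/4 --
  FD 6: (13.5,-6.062) -> (7.5,-6.062) [heading=180, draw]
  LT 60: heading 180 -> 240
  FD 15: (7.5,-6.062) -> (0,-19.053) [heading=240, draw]
  REPEAT 2 [
    -- iteration 1/2 --
    FD 7: (0,-19.053) -> (-3.5,-25.115) [heading=240, draw]
    BK 18: (-3.5,-25.115) -> (5.5,-9.526) [heading=240, draw]
    LT 60: heading 240 -> 300
    -- iteration 2/2 --
    FD 7: (5.5,-9.526) -> (9,-15.588) [heading=300, draw]
    BK 18: (9,-15.588) -> (0,0) [heading=300, draw]
    LT 60: heading 300 -> 0
  ]
  -- iteration 3/4 --
  FD 6: (0,0) -> (6,0) [heading=0, draw]
  LT 60: heading 0 -> 60
  FD 15: (6,0) -> (13.5,12.99) [heading=60, draw]
  REPEAT 2 [
    -- iteration 1/2 --
    FD 7: (13.5,12.99) -> (17,19.053) [heading=60, draw]
    BK 18: (17,19.053) -> (8,3.464) [heading=60, draw]
    LT 60: heading 60 -> 120
    -- iteration 2/2 --
    FD 7: (8,3.464) -> (4.5,9.526) [heading=120, draw]
    BK 18: (4.5,9.526) -> (13.5,-6.062) [heading=120, draw]
    LT 60: heading 120 -> 180
  ]
  -- iteration 4/4 --
  FD 6: (13.5,-6.062) -> (7.5,-6.062) [heading=180, draw]
  LT 60: heading 180 -> 240
  FD 15: (7.5,-6.062) -> (0,-19.053) [heading=240, draw]
  REPEAT 2 [
    -- iteration 1/2 --
    FD 7: (0,-19.053) -> (-3.5,-25.115) [heading=240, draw]
    BK 18: (-3.5,-25.115) -> (5.5,-9.526) [heading=240, draw]
    LT 60: heading 240 -> 300
    -- iteration 2/2 --
    FD 7: (5.5,-9.526) -> (9,-15.588) [heading=300, draw]
    BK 18: (9,-15.588) -> (0,0) [heading=300, draw]
    LT 60: heading 300 -> 0
  ]
]
RT 120: heading 0 -> 240
Final: pos=(0,0), heading=240, 24 segment(s) drawn
Segments drawn: 24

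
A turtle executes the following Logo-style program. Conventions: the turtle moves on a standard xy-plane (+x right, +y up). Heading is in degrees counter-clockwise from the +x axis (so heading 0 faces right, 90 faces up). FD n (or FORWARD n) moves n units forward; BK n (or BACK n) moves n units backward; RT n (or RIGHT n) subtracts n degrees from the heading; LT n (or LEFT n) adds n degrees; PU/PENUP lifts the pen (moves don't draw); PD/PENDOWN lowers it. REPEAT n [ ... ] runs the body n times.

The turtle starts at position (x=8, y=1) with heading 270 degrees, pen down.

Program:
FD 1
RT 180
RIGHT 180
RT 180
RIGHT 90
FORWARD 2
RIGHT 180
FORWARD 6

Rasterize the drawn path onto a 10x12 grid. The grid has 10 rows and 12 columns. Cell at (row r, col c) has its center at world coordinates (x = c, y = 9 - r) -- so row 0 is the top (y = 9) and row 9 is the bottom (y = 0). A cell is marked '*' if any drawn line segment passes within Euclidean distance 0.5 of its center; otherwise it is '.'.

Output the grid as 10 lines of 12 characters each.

Segment 0: (8,1) -> (8,0)
Segment 1: (8,0) -> (10,0)
Segment 2: (10,0) -> (4,-0)

Answer: ............
............
............
............
............
............
............
............
........*...
....*******.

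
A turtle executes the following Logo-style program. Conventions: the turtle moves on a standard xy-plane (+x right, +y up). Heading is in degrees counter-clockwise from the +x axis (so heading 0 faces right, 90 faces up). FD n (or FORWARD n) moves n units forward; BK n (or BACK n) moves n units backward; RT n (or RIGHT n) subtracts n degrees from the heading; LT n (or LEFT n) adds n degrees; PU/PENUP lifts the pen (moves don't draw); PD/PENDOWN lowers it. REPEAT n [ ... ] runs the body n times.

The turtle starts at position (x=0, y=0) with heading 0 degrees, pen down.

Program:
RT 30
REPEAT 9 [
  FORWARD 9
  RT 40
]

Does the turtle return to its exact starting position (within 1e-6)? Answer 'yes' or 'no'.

Executing turtle program step by step:
Start: pos=(0,0), heading=0, pen down
RT 30: heading 0 -> 330
REPEAT 9 [
  -- iteration 1/9 --
  FD 9: (0,0) -> (7.794,-4.5) [heading=330, draw]
  RT 40: heading 330 -> 290
  -- iteration 2/9 --
  FD 9: (7.794,-4.5) -> (10.872,-12.957) [heading=290, draw]
  RT 40: heading 290 -> 250
  -- iteration 3/9 --
  FD 9: (10.872,-12.957) -> (7.794,-21.414) [heading=250, draw]
  RT 40: heading 250 -> 210
  -- iteration 4/9 --
  FD 9: (7.794,-21.414) -> (0,-25.914) [heading=210, draw]
  RT 40: heading 210 -> 170
  -- iteration 5/9 --
  FD 9: (0,-25.914) -> (-8.863,-24.352) [heading=170, draw]
  RT 40: heading 170 -> 130
  -- iteration 6/9 --
  FD 9: (-8.863,-24.352) -> (-14.648,-17.457) [heading=130, draw]
  RT 40: heading 130 -> 90
  -- iteration 7/9 --
  FD 9: (-14.648,-17.457) -> (-14.648,-8.457) [heading=90, draw]
  RT 40: heading 90 -> 50
  -- iteration 8/9 --
  FD 9: (-14.648,-8.457) -> (-8.863,-1.563) [heading=50, draw]
  RT 40: heading 50 -> 10
  -- iteration 9/9 --
  FD 9: (-8.863,-1.563) -> (0,0) [heading=10, draw]
  RT 40: heading 10 -> 330
]
Final: pos=(0,0), heading=330, 9 segment(s) drawn

Start position: (0, 0)
Final position: (0, 0)
Distance = 0; < 1e-6 -> CLOSED

Answer: yes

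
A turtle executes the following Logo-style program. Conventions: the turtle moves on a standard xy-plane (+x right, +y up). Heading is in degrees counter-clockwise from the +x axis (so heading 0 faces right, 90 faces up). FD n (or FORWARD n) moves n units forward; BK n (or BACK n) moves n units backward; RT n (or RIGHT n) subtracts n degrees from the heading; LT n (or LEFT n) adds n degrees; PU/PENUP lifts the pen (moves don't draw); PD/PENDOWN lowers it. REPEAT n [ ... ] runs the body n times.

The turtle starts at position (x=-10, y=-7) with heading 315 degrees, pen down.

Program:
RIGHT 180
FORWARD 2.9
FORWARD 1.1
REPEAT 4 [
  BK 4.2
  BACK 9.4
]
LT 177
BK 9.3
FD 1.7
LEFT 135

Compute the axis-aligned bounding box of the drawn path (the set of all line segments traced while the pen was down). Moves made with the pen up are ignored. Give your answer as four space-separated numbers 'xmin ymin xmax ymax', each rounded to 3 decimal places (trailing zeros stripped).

Executing turtle program step by step:
Start: pos=(-10,-7), heading=315, pen down
RT 180: heading 315 -> 135
FD 2.9: (-10,-7) -> (-12.051,-4.949) [heading=135, draw]
FD 1.1: (-12.051,-4.949) -> (-12.828,-4.172) [heading=135, draw]
REPEAT 4 [
  -- iteration 1/4 --
  BK 4.2: (-12.828,-4.172) -> (-9.859,-7.141) [heading=135, draw]
  BK 9.4: (-9.859,-7.141) -> (-3.212,-13.788) [heading=135, draw]
  -- iteration 2/4 --
  BK 4.2: (-3.212,-13.788) -> (-0.242,-16.758) [heading=135, draw]
  BK 9.4: (-0.242,-16.758) -> (6.405,-23.405) [heading=135, draw]
  -- iteration 3/4 --
  BK 4.2: (6.405,-23.405) -> (9.375,-26.375) [heading=135, draw]
  BK 9.4: (9.375,-26.375) -> (16.022,-33.022) [heading=135, draw]
  -- iteration 4/4 --
  BK 4.2: (16.022,-33.022) -> (18.991,-35.991) [heading=135, draw]
  BK 9.4: (18.991,-35.991) -> (25.638,-42.638) [heading=135, draw]
]
LT 177: heading 135 -> 312
BK 9.3: (25.638,-42.638) -> (19.415,-35.727) [heading=312, draw]
FD 1.7: (19.415,-35.727) -> (20.553,-36.99) [heading=312, draw]
LT 135: heading 312 -> 87
Final: pos=(20.553,-36.99), heading=87, 12 segment(s) drawn

Segment endpoints: x in {-12.828, -12.051, -10, -9.859, -3.212, -0.242, 6.405, 9.375, 16.022, 18.991, 19.415, 20.553, 25.638}, y in {-42.638, -36.99, -35.991, -35.727, -33.022, -26.375, -23.405, -16.758, -13.788, -7.141, -7, -4.949, -4.172}
xmin=-12.828, ymin=-42.638, xmax=25.638, ymax=-4.172

Answer: -12.828 -42.638 25.638 -4.172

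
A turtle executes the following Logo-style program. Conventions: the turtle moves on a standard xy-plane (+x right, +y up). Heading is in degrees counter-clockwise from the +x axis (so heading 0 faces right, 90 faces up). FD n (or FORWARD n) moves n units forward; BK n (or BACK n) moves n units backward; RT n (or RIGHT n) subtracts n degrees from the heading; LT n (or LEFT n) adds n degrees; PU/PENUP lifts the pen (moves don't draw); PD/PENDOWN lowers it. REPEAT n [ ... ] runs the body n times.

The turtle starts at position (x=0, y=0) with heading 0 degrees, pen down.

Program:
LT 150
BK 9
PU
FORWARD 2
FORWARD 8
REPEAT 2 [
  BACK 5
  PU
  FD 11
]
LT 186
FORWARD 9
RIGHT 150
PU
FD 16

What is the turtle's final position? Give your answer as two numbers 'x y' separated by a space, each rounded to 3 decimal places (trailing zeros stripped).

Answer: -18.949 1.167

Derivation:
Executing turtle program step by step:
Start: pos=(0,0), heading=0, pen down
LT 150: heading 0 -> 150
BK 9: (0,0) -> (7.794,-4.5) [heading=150, draw]
PU: pen up
FD 2: (7.794,-4.5) -> (6.062,-3.5) [heading=150, move]
FD 8: (6.062,-3.5) -> (-0.866,0.5) [heading=150, move]
REPEAT 2 [
  -- iteration 1/2 --
  BK 5: (-0.866,0.5) -> (3.464,-2) [heading=150, move]
  PU: pen up
  FD 11: (3.464,-2) -> (-6.062,3.5) [heading=150, move]
  -- iteration 2/2 --
  BK 5: (-6.062,3.5) -> (-1.732,1) [heading=150, move]
  PU: pen up
  FD 11: (-1.732,1) -> (-11.258,6.5) [heading=150, move]
]
LT 186: heading 150 -> 336
FD 9: (-11.258,6.5) -> (-3.036,2.839) [heading=336, move]
RT 150: heading 336 -> 186
PU: pen up
FD 16: (-3.036,2.839) -> (-18.949,1.167) [heading=186, move]
Final: pos=(-18.949,1.167), heading=186, 1 segment(s) drawn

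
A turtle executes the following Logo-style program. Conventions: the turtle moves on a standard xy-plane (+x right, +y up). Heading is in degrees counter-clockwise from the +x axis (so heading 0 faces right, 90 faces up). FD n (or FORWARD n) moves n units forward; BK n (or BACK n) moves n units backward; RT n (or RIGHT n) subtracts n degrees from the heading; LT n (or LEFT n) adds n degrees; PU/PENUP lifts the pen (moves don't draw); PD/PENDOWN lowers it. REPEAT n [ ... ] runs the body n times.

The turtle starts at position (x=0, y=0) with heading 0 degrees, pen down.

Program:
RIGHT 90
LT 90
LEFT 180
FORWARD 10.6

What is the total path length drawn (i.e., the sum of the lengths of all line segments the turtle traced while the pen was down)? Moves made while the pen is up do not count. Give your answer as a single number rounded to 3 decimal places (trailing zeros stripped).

Answer: 10.6

Derivation:
Executing turtle program step by step:
Start: pos=(0,0), heading=0, pen down
RT 90: heading 0 -> 270
LT 90: heading 270 -> 0
LT 180: heading 0 -> 180
FD 10.6: (0,0) -> (-10.6,0) [heading=180, draw]
Final: pos=(-10.6,0), heading=180, 1 segment(s) drawn

Segment lengths:
  seg 1: (0,0) -> (-10.6,0), length = 10.6
Total = 10.6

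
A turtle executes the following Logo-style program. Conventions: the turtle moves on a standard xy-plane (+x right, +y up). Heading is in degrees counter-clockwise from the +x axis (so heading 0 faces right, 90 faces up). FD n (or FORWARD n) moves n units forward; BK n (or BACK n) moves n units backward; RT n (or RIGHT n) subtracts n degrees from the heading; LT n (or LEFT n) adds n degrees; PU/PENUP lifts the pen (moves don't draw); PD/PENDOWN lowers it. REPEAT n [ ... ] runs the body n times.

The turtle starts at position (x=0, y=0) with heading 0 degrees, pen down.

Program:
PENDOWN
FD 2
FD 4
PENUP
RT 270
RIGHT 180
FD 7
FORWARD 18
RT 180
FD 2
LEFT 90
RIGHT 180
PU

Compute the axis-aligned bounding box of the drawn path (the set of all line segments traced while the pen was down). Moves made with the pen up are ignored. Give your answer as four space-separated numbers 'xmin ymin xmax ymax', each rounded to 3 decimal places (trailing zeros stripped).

Answer: 0 0 6 0

Derivation:
Executing turtle program step by step:
Start: pos=(0,0), heading=0, pen down
PD: pen down
FD 2: (0,0) -> (2,0) [heading=0, draw]
FD 4: (2,0) -> (6,0) [heading=0, draw]
PU: pen up
RT 270: heading 0 -> 90
RT 180: heading 90 -> 270
FD 7: (6,0) -> (6,-7) [heading=270, move]
FD 18: (6,-7) -> (6,-25) [heading=270, move]
RT 180: heading 270 -> 90
FD 2: (6,-25) -> (6,-23) [heading=90, move]
LT 90: heading 90 -> 180
RT 180: heading 180 -> 0
PU: pen up
Final: pos=(6,-23), heading=0, 2 segment(s) drawn

Segment endpoints: x in {0, 2, 6}, y in {0}
xmin=0, ymin=0, xmax=6, ymax=0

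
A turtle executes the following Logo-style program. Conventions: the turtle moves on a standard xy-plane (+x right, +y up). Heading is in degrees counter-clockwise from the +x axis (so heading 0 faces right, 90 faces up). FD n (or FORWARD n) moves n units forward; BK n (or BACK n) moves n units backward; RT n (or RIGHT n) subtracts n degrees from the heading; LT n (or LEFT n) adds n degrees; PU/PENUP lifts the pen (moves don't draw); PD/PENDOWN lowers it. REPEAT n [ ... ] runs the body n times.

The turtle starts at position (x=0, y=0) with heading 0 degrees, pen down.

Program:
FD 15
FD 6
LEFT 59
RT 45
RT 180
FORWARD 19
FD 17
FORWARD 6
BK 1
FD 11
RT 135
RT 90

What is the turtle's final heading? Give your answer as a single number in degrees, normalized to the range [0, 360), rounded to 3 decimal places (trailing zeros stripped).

Answer: 329

Derivation:
Executing turtle program step by step:
Start: pos=(0,0), heading=0, pen down
FD 15: (0,0) -> (15,0) [heading=0, draw]
FD 6: (15,0) -> (21,0) [heading=0, draw]
LT 59: heading 0 -> 59
RT 45: heading 59 -> 14
RT 180: heading 14 -> 194
FD 19: (21,0) -> (2.564,-4.597) [heading=194, draw]
FD 17: (2.564,-4.597) -> (-13.931,-8.709) [heading=194, draw]
FD 6: (-13.931,-8.709) -> (-19.752,-10.161) [heading=194, draw]
BK 1: (-19.752,-10.161) -> (-18.782,-9.919) [heading=194, draw]
FD 11: (-18.782,-9.919) -> (-29.455,-12.58) [heading=194, draw]
RT 135: heading 194 -> 59
RT 90: heading 59 -> 329
Final: pos=(-29.455,-12.58), heading=329, 7 segment(s) drawn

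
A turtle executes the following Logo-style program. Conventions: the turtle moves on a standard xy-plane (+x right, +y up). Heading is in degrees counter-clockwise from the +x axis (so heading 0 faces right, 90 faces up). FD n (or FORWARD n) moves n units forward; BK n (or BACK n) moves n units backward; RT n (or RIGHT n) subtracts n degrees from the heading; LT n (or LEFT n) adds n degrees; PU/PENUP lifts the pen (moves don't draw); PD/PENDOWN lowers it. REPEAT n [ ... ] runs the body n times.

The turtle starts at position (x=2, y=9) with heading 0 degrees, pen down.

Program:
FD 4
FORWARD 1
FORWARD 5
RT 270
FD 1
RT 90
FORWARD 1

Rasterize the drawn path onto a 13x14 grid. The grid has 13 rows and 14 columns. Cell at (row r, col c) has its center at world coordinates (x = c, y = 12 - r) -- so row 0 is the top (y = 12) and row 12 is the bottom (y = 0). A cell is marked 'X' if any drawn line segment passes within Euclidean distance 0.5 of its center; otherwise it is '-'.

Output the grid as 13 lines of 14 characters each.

Segment 0: (2,9) -> (6,9)
Segment 1: (6,9) -> (7,9)
Segment 2: (7,9) -> (12,9)
Segment 3: (12,9) -> (12,10)
Segment 4: (12,10) -> (13,10)

Answer: --------------
--------------
------------XX
--XXXXXXXXXXX-
--------------
--------------
--------------
--------------
--------------
--------------
--------------
--------------
--------------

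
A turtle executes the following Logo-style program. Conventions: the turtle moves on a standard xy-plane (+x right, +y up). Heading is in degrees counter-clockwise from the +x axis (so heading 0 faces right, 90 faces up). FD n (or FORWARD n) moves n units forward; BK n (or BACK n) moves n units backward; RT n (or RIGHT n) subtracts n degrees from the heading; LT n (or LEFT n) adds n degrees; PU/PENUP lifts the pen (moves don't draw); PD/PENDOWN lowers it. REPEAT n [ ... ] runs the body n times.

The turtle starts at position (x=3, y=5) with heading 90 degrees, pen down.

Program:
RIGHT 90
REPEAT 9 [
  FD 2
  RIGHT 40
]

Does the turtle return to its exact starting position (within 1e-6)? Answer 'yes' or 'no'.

Executing turtle program step by step:
Start: pos=(3,5), heading=90, pen down
RT 90: heading 90 -> 0
REPEAT 9 [
  -- iteration 1/9 --
  FD 2: (3,5) -> (5,5) [heading=0, draw]
  RT 40: heading 0 -> 320
  -- iteration 2/9 --
  FD 2: (5,5) -> (6.532,3.714) [heading=320, draw]
  RT 40: heading 320 -> 280
  -- iteration 3/9 --
  FD 2: (6.532,3.714) -> (6.879,1.745) [heading=280, draw]
  RT 40: heading 280 -> 240
  -- iteration 4/9 --
  FD 2: (6.879,1.745) -> (5.879,0.013) [heading=240, draw]
  RT 40: heading 240 -> 200
  -- iteration 5/9 --
  FD 2: (5.879,0.013) -> (4,-0.671) [heading=200, draw]
  RT 40: heading 200 -> 160
  -- iteration 6/9 --
  FD 2: (4,-0.671) -> (2.121,0.013) [heading=160, draw]
  RT 40: heading 160 -> 120
  -- iteration 7/9 --
  FD 2: (2.121,0.013) -> (1.121,1.745) [heading=120, draw]
  RT 40: heading 120 -> 80
  -- iteration 8/9 --
  FD 2: (1.121,1.745) -> (1.468,3.714) [heading=80, draw]
  RT 40: heading 80 -> 40
  -- iteration 9/9 --
  FD 2: (1.468,3.714) -> (3,5) [heading=40, draw]
  RT 40: heading 40 -> 0
]
Final: pos=(3,5), heading=0, 9 segment(s) drawn

Start position: (3, 5)
Final position: (3, 5)
Distance = 0; < 1e-6 -> CLOSED

Answer: yes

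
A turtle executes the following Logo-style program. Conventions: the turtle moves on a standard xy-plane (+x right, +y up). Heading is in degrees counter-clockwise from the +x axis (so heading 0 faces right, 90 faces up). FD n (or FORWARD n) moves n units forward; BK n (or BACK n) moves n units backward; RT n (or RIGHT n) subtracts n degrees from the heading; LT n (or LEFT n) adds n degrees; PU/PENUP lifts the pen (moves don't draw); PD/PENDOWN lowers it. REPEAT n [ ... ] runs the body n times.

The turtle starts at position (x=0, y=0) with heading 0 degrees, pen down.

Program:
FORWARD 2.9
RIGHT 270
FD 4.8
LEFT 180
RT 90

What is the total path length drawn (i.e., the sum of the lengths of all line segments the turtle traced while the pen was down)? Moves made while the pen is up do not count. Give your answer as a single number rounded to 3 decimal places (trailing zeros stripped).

Answer: 7.7

Derivation:
Executing turtle program step by step:
Start: pos=(0,0), heading=0, pen down
FD 2.9: (0,0) -> (2.9,0) [heading=0, draw]
RT 270: heading 0 -> 90
FD 4.8: (2.9,0) -> (2.9,4.8) [heading=90, draw]
LT 180: heading 90 -> 270
RT 90: heading 270 -> 180
Final: pos=(2.9,4.8), heading=180, 2 segment(s) drawn

Segment lengths:
  seg 1: (0,0) -> (2.9,0), length = 2.9
  seg 2: (2.9,0) -> (2.9,4.8), length = 4.8
Total = 7.7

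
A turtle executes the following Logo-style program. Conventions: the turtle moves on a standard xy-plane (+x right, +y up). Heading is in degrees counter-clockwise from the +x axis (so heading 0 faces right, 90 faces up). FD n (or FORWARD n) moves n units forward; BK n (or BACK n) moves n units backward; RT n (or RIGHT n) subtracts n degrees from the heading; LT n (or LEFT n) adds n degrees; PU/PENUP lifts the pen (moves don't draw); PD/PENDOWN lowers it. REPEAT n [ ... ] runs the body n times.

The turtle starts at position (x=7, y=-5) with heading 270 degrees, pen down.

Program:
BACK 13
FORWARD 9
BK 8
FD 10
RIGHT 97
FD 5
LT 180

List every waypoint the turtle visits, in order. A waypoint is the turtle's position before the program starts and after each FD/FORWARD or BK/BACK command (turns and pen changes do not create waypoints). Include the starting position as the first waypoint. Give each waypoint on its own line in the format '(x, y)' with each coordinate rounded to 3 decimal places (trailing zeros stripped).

Executing turtle program step by step:
Start: pos=(7,-5), heading=270, pen down
BK 13: (7,-5) -> (7,8) [heading=270, draw]
FD 9: (7,8) -> (7,-1) [heading=270, draw]
BK 8: (7,-1) -> (7,7) [heading=270, draw]
FD 10: (7,7) -> (7,-3) [heading=270, draw]
RT 97: heading 270 -> 173
FD 5: (7,-3) -> (2.037,-2.391) [heading=173, draw]
LT 180: heading 173 -> 353
Final: pos=(2.037,-2.391), heading=353, 5 segment(s) drawn
Waypoints (6 total):
(7, -5)
(7, 8)
(7, -1)
(7, 7)
(7, -3)
(2.037, -2.391)

Answer: (7, -5)
(7, 8)
(7, -1)
(7, 7)
(7, -3)
(2.037, -2.391)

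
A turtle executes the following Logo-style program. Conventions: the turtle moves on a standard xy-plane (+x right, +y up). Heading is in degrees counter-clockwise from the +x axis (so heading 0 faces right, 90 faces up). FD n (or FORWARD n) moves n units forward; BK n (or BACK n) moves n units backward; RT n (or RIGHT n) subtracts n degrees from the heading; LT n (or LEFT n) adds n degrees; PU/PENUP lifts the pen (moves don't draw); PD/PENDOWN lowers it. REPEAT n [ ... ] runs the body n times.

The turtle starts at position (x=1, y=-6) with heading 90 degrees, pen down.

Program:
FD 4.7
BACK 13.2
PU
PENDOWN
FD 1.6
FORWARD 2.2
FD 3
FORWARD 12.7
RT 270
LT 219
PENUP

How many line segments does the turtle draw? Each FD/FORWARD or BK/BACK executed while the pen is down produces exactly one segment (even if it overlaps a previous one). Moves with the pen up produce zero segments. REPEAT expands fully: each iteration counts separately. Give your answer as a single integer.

Executing turtle program step by step:
Start: pos=(1,-6), heading=90, pen down
FD 4.7: (1,-6) -> (1,-1.3) [heading=90, draw]
BK 13.2: (1,-1.3) -> (1,-14.5) [heading=90, draw]
PU: pen up
PD: pen down
FD 1.6: (1,-14.5) -> (1,-12.9) [heading=90, draw]
FD 2.2: (1,-12.9) -> (1,-10.7) [heading=90, draw]
FD 3: (1,-10.7) -> (1,-7.7) [heading=90, draw]
FD 12.7: (1,-7.7) -> (1,5) [heading=90, draw]
RT 270: heading 90 -> 180
LT 219: heading 180 -> 39
PU: pen up
Final: pos=(1,5), heading=39, 6 segment(s) drawn
Segments drawn: 6

Answer: 6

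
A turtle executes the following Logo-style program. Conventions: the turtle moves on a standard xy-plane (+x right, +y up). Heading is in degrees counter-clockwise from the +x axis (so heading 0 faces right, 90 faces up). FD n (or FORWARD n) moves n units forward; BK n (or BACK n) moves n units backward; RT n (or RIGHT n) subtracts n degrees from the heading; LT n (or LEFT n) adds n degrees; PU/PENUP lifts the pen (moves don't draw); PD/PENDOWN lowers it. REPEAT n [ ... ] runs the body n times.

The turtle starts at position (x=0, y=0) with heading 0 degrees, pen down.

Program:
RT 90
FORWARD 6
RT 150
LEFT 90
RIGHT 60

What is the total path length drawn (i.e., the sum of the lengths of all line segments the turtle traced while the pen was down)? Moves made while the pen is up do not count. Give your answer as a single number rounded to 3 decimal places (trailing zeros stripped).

Answer: 6

Derivation:
Executing turtle program step by step:
Start: pos=(0,0), heading=0, pen down
RT 90: heading 0 -> 270
FD 6: (0,0) -> (0,-6) [heading=270, draw]
RT 150: heading 270 -> 120
LT 90: heading 120 -> 210
RT 60: heading 210 -> 150
Final: pos=(0,-6), heading=150, 1 segment(s) drawn

Segment lengths:
  seg 1: (0,0) -> (0,-6), length = 6
Total = 6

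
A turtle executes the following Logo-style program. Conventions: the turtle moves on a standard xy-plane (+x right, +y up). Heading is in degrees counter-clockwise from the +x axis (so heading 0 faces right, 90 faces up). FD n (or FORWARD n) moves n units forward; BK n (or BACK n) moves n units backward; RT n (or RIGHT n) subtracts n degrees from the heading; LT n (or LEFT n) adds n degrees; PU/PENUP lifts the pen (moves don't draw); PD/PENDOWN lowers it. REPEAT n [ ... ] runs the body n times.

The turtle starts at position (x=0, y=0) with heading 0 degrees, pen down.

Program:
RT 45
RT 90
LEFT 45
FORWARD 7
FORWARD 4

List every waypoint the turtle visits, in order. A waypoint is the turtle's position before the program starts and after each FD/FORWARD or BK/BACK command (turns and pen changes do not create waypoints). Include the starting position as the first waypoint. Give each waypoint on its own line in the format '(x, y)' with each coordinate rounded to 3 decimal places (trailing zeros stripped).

Answer: (0, 0)
(0, -7)
(0, -11)

Derivation:
Executing turtle program step by step:
Start: pos=(0,0), heading=0, pen down
RT 45: heading 0 -> 315
RT 90: heading 315 -> 225
LT 45: heading 225 -> 270
FD 7: (0,0) -> (0,-7) [heading=270, draw]
FD 4: (0,-7) -> (0,-11) [heading=270, draw]
Final: pos=(0,-11), heading=270, 2 segment(s) drawn
Waypoints (3 total):
(0, 0)
(0, -7)
(0, -11)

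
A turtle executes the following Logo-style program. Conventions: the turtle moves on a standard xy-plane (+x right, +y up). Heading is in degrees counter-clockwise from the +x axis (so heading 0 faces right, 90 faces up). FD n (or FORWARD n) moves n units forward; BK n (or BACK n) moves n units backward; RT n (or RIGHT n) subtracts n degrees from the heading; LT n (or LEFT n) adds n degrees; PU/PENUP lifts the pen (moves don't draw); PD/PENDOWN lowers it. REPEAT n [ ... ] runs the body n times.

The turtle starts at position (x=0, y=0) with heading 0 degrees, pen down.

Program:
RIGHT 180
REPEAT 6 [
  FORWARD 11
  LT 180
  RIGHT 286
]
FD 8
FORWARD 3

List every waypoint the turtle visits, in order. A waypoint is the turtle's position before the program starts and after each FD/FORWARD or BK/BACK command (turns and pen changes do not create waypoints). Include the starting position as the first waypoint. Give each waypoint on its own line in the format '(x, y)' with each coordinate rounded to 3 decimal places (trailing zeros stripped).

Executing turtle program step by step:
Start: pos=(0,0), heading=0, pen down
RT 180: heading 0 -> 180
REPEAT 6 [
  -- iteration 1/6 --
  FD 11: (0,0) -> (-11,0) [heading=180, draw]
  LT 180: heading 180 -> 0
  RT 286: heading 0 -> 74
  -- iteration 2/6 --
  FD 11: (-11,0) -> (-7.968,10.574) [heading=74, draw]
  LT 180: heading 74 -> 254
  RT 286: heading 254 -> 328
  -- iteration 3/6 --
  FD 11: (-7.968,10.574) -> (1.361,4.745) [heading=328, draw]
  LT 180: heading 328 -> 148
  RT 286: heading 148 -> 222
  -- iteration 4/6 --
  FD 11: (1.361,4.745) -> (-6.814,-2.616) [heading=222, draw]
  LT 180: heading 222 -> 42
  RT 286: heading 42 -> 116
  -- iteration 5/6 --
  FD 11: (-6.814,-2.616) -> (-11.636,7.271) [heading=116, draw]
  LT 180: heading 116 -> 296
  RT 286: heading 296 -> 10
  -- iteration 6/6 --
  FD 11: (-11.636,7.271) -> (-0.803,9.181) [heading=10, draw]
  LT 180: heading 10 -> 190
  RT 286: heading 190 -> 264
]
FD 8: (-0.803,9.181) -> (-1.639,1.225) [heading=264, draw]
FD 3: (-1.639,1.225) -> (-1.953,-1.759) [heading=264, draw]
Final: pos=(-1.953,-1.759), heading=264, 8 segment(s) drawn
Waypoints (9 total):
(0, 0)
(-11, 0)
(-7.968, 10.574)
(1.361, 4.745)
(-6.814, -2.616)
(-11.636, 7.271)
(-0.803, 9.181)
(-1.639, 1.225)
(-1.953, -1.759)

Answer: (0, 0)
(-11, 0)
(-7.968, 10.574)
(1.361, 4.745)
(-6.814, -2.616)
(-11.636, 7.271)
(-0.803, 9.181)
(-1.639, 1.225)
(-1.953, -1.759)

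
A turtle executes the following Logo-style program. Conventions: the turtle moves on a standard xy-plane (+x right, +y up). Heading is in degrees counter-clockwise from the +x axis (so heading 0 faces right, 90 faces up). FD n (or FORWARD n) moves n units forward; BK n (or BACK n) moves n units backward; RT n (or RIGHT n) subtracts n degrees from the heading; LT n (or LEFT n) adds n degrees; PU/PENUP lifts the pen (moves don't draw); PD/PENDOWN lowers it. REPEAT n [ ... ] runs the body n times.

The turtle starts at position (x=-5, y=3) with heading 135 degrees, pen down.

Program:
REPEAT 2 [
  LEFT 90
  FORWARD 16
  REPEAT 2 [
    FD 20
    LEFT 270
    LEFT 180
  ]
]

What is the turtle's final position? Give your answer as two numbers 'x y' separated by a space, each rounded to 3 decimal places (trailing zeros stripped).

Answer: -55.912 -25.284

Derivation:
Executing turtle program step by step:
Start: pos=(-5,3), heading=135, pen down
REPEAT 2 [
  -- iteration 1/2 --
  LT 90: heading 135 -> 225
  FD 16: (-5,3) -> (-16.314,-8.314) [heading=225, draw]
  REPEAT 2 [
    -- iteration 1/2 --
    FD 20: (-16.314,-8.314) -> (-30.456,-22.456) [heading=225, draw]
    LT 270: heading 225 -> 135
    LT 180: heading 135 -> 315
    -- iteration 2/2 --
    FD 20: (-30.456,-22.456) -> (-16.314,-36.598) [heading=315, draw]
    LT 270: heading 315 -> 225
    LT 180: heading 225 -> 45
  ]
  -- iteration 2/2 --
  LT 90: heading 45 -> 135
  FD 16: (-16.314,-36.598) -> (-27.627,-25.284) [heading=135, draw]
  REPEAT 2 [
    -- iteration 1/2 --
    FD 20: (-27.627,-25.284) -> (-41.77,-11.142) [heading=135, draw]
    LT 270: heading 135 -> 45
    LT 180: heading 45 -> 225
    -- iteration 2/2 --
    FD 20: (-41.77,-11.142) -> (-55.912,-25.284) [heading=225, draw]
    LT 270: heading 225 -> 135
    LT 180: heading 135 -> 315
  ]
]
Final: pos=(-55.912,-25.284), heading=315, 6 segment(s) drawn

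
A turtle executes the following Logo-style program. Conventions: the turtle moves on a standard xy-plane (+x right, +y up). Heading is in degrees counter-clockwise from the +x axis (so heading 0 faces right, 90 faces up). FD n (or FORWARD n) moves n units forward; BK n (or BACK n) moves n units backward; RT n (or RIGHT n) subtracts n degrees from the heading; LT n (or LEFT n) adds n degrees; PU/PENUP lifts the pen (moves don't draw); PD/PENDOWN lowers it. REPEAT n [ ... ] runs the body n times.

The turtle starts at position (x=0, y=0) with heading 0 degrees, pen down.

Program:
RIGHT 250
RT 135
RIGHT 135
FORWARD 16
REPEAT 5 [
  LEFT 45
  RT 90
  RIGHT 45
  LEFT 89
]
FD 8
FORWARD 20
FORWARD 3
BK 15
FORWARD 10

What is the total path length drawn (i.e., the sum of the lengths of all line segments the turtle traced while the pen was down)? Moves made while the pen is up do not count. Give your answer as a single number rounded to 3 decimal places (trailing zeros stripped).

Answer: 72

Derivation:
Executing turtle program step by step:
Start: pos=(0,0), heading=0, pen down
RT 250: heading 0 -> 110
RT 135: heading 110 -> 335
RT 135: heading 335 -> 200
FD 16: (0,0) -> (-15.035,-5.472) [heading=200, draw]
REPEAT 5 [
  -- iteration 1/5 --
  LT 45: heading 200 -> 245
  RT 90: heading 245 -> 155
  RT 45: heading 155 -> 110
  LT 89: heading 110 -> 199
  -- iteration 2/5 --
  LT 45: heading 199 -> 244
  RT 90: heading 244 -> 154
  RT 45: heading 154 -> 109
  LT 89: heading 109 -> 198
  -- iteration 3/5 --
  LT 45: heading 198 -> 243
  RT 90: heading 243 -> 153
  RT 45: heading 153 -> 108
  LT 89: heading 108 -> 197
  -- iteration 4/5 --
  LT 45: heading 197 -> 242
  RT 90: heading 242 -> 152
  RT 45: heading 152 -> 107
  LT 89: heading 107 -> 196
  -- iteration 5/5 --
  LT 45: heading 196 -> 241
  RT 90: heading 241 -> 151
  RT 45: heading 151 -> 106
  LT 89: heading 106 -> 195
]
FD 8: (-15.035,-5.472) -> (-22.762,-7.543) [heading=195, draw]
FD 20: (-22.762,-7.543) -> (-42.081,-12.719) [heading=195, draw]
FD 3: (-42.081,-12.719) -> (-44.979,-13.496) [heading=195, draw]
BK 15: (-44.979,-13.496) -> (-30.49,-9.613) [heading=195, draw]
FD 10: (-30.49,-9.613) -> (-40.149,-12.202) [heading=195, draw]
Final: pos=(-40.149,-12.202), heading=195, 6 segment(s) drawn

Segment lengths:
  seg 1: (0,0) -> (-15.035,-5.472), length = 16
  seg 2: (-15.035,-5.472) -> (-22.762,-7.543), length = 8
  seg 3: (-22.762,-7.543) -> (-42.081,-12.719), length = 20
  seg 4: (-42.081,-12.719) -> (-44.979,-13.496), length = 3
  seg 5: (-44.979,-13.496) -> (-30.49,-9.613), length = 15
  seg 6: (-30.49,-9.613) -> (-40.149,-12.202), length = 10
Total = 72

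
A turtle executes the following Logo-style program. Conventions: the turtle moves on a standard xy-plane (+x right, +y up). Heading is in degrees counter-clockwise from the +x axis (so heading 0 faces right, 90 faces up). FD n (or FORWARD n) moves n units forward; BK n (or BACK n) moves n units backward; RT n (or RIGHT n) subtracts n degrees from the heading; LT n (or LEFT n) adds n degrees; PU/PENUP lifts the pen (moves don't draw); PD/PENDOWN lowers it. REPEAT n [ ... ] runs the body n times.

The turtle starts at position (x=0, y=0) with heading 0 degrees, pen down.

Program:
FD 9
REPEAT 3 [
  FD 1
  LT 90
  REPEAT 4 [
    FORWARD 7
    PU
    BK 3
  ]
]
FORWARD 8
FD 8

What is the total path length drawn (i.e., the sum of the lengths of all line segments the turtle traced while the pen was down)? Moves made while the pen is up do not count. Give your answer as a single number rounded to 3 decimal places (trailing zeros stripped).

Executing turtle program step by step:
Start: pos=(0,0), heading=0, pen down
FD 9: (0,0) -> (9,0) [heading=0, draw]
REPEAT 3 [
  -- iteration 1/3 --
  FD 1: (9,0) -> (10,0) [heading=0, draw]
  LT 90: heading 0 -> 90
  REPEAT 4 [
    -- iteration 1/4 --
    FD 7: (10,0) -> (10,7) [heading=90, draw]
    PU: pen up
    BK 3: (10,7) -> (10,4) [heading=90, move]
    -- iteration 2/4 --
    FD 7: (10,4) -> (10,11) [heading=90, move]
    PU: pen up
    BK 3: (10,11) -> (10,8) [heading=90, move]
    -- iteration 3/4 --
    FD 7: (10,8) -> (10,15) [heading=90, move]
    PU: pen up
    BK 3: (10,15) -> (10,12) [heading=90, move]
    -- iteration 4/4 --
    FD 7: (10,12) -> (10,19) [heading=90, move]
    PU: pen up
    BK 3: (10,19) -> (10,16) [heading=90, move]
  ]
  -- iteration 2/3 --
  FD 1: (10,16) -> (10,17) [heading=90, move]
  LT 90: heading 90 -> 180
  REPEAT 4 [
    -- iteration 1/4 --
    FD 7: (10,17) -> (3,17) [heading=180, move]
    PU: pen up
    BK 3: (3,17) -> (6,17) [heading=180, move]
    -- iteration 2/4 --
    FD 7: (6,17) -> (-1,17) [heading=180, move]
    PU: pen up
    BK 3: (-1,17) -> (2,17) [heading=180, move]
    -- iteration 3/4 --
    FD 7: (2,17) -> (-5,17) [heading=180, move]
    PU: pen up
    BK 3: (-5,17) -> (-2,17) [heading=180, move]
    -- iteration 4/4 --
    FD 7: (-2,17) -> (-9,17) [heading=180, move]
    PU: pen up
    BK 3: (-9,17) -> (-6,17) [heading=180, move]
  ]
  -- iteration 3/3 --
  FD 1: (-6,17) -> (-7,17) [heading=180, move]
  LT 90: heading 180 -> 270
  REPEAT 4 [
    -- iteration 1/4 --
    FD 7: (-7,17) -> (-7,10) [heading=270, move]
    PU: pen up
    BK 3: (-7,10) -> (-7,13) [heading=270, move]
    -- iteration 2/4 --
    FD 7: (-7,13) -> (-7,6) [heading=270, move]
    PU: pen up
    BK 3: (-7,6) -> (-7,9) [heading=270, move]
    -- iteration 3/4 --
    FD 7: (-7,9) -> (-7,2) [heading=270, move]
    PU: pen up
    BK 3: (-7,2) -> (-7,5) [heading=270, move]
    -- iteration 4/4 --
    FD 7: (-7,5) -> (-7,-2) [heading=270, move]
    PU: pen up
    BK 3: (-7,-2) -> (-7,1) [heading=270, move]
  ]
]
FD 8: (-7,1) -> (-7,-7) [heading=270, move]
FD 8: (-7,-7) -> (-7,-15) [heading=270, move]
Final: pos=(-7,-15), heading=270, 3 segment(s) drawn

Segment lengths:
  seg 1: (0,0) -> (9,0), length = 9
  seg 2: (9,0) -> (10,0), length = 1
  seg 3: (10,0) -> (10,7), length = 7
Total = 17

Answer: 17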